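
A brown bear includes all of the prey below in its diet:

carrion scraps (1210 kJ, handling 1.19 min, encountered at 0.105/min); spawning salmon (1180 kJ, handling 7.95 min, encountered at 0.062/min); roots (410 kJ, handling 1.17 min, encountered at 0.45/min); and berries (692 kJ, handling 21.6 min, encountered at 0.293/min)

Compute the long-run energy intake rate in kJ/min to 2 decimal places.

R = Σλ_iE_i / (1 + Σλ_ih_i)
Numerator: 0.105×1210 + 0.062×1180 + 0.45×410 + 0.293×692 = 587.5
Denominator: 1 + 0.105×1.19 + 0.062×7.95 + 0.45×1.17 + 0.293×21.6 = 8.473
R = 587.5/8.473 = 69.33 kJ/min

69.33 kJ/min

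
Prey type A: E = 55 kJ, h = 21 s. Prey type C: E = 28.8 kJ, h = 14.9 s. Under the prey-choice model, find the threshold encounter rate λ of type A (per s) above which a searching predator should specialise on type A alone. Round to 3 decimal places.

At the threshold, the rate on type A alone equals the profitability of type C: λ·55/(1 + λ·21) = 28.8/14.9 = 1.933.
Rearranging, λ(55 − 1.933×21) = 1.933, so λ = 1.933/14.41 = 0.1341 per s.

0.134 per s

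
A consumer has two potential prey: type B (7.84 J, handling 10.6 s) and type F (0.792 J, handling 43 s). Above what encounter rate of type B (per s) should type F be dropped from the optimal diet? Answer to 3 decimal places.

0.002 per s

Drop type F once their profitability E₂/h₂ falls below the rate achievable on type B alone: E₂/h₂ = λE₁/(1 + λh₁).
Solve for λ: λE₁h₂ = E₂(1 + λh₁) → λ(E₁h₂ − E₂h₁) = E₂ → λ = E₂/(E₁h₂ − E₂h₁).
λ = 0.792/(7.84×43 − 0.792×10.6) = 0.792/328.7 = 0.002409 per s.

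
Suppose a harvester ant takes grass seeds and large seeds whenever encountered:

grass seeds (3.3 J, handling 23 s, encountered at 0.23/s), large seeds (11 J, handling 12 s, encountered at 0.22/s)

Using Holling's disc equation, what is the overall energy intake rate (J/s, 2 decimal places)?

0.36 J/s

R = Σλ_iE_i / (1 + Σλ_ih_i)
Numerator: 0.23×3.3 + 0.22×11 = 3.179
Denominator: 1 + 0.23×23 + 0.22×12 = 8.93
R = 3.179/8.93 = 0.356 J/s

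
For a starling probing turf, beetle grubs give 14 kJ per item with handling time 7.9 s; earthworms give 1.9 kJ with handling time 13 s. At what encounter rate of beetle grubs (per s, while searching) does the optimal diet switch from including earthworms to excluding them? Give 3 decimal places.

0.011 per s

At the threshold, the rate on beetle grubs alone equals the profitability of earthworms: λ·14/(1 + λ·7.9) = 1.9/13 = 0.1462.
Rearranging, λ(14 − 0.1462×7.9) = 0.1462, so λ = 0.1462/12.85 = 0.01138 per s.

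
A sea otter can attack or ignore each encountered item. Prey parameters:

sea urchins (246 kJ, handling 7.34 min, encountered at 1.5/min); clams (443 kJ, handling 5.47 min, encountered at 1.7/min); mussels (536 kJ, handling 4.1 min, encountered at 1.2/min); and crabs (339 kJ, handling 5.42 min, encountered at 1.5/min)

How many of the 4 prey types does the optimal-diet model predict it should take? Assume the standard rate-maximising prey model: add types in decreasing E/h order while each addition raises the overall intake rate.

1

E/h in descending order: mussels 131, clams 81, crabs 62.5, sea urchins 33.5 kJ/min. The optimal diet is the largest prefix of this list for which every included type satisfies E_i/h_i > R on the types above it.
Rate on top 1: 108.6. clams: 81 < 108.6 → exclude; stop.
Optimal diet: mussels — 1 of 4 types.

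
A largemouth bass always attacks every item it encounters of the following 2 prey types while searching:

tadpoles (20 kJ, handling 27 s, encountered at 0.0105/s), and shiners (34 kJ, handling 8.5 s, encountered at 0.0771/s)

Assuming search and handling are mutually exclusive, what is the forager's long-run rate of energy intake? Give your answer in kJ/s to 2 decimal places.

Energy encountered per unit search time: 0.0105×20 + 0.0771×34 = 2.831 kJ/s.
Handling time per unit search time: 0.0105×27 + 0.0771×8.5 = 0.9388.
Rate = 2.831/(1 + 0.9388) = 1.46 kJ/s.

1.46 kJ/s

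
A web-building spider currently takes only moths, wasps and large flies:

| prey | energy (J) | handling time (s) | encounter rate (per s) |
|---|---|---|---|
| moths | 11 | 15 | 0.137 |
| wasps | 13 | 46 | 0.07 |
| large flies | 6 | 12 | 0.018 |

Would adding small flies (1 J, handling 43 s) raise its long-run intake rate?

On moths, wasps and large flies alone, R = ΣλE/(1+Σλh) = 2.525/6.491 = 0.389 J/s.
Profitability of small flies: 1/43 = 0.02326 J/s.
0.02326 < 0.389, so adding small flies would lower the average — exclude it.

No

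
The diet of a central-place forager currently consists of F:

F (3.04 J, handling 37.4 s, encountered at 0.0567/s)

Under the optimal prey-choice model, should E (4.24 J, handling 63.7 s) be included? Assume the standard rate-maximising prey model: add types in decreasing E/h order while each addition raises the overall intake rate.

Yes

Current rate: (0.0567×3.04)/(1 + 0.0567×37.4) = 0.05524 J/s.
Profitability of E: 4.24/63.7 = 0.06656 J/s.
0.06656 > 0.05524, so adding E raises the average — include it.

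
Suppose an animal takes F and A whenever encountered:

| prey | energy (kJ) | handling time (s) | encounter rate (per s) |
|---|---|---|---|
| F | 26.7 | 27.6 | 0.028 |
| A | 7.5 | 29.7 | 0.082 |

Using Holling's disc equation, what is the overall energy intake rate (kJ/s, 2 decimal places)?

0.32 kJ/s

Energy encountered per unit search time: 0.028×26.7 + 0.082×7.5 = 1.363 kJ/s.
Handling time per unit search time: 0.028×27.6 + 0.082×29.7 = 3.208.
Rate = 1.363/(1 + 3.208) = 0.3238 kJ/s.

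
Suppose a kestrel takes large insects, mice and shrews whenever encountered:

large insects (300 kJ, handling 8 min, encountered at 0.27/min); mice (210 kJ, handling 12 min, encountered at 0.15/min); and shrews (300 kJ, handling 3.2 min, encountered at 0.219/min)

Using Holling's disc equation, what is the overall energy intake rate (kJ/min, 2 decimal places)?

31.48 kJ/min

R = (0.27×300 + 0.15×210 + 0.219×300) / (1 + 0.27×8 + 0.15×12 + 0.219×3.2) = 178.2/5.661 = 31.48 kJ/min.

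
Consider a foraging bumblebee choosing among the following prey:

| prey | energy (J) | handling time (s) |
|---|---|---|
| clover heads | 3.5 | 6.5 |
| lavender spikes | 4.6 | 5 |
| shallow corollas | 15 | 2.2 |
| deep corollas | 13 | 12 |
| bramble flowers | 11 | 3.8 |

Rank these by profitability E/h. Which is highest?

In descending order of E/h:
shallow corollas: 15/2.2 = 6.82 J/s
bramble flowers: 11/3.8 = 2.89 J/s
deep corollas: 13/12 = 1.08 J/s
lavender spikes: 4.6/5 = 0.92 J/s
clover heads: 3.5/6.5 = 0.538 J/s

shallow corollas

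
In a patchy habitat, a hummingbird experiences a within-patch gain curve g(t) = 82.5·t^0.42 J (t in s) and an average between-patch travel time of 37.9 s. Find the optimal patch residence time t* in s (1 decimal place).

Optimal t* satisfies g'(t*) = g(t*)/(T + t*).
g'(t) = 0.42·82.5·t^-0.58. Setting 0.42·82.5·t^-0.58 = 82.5·t^0.42/(37.9+t) gives 0.42(37.9+t) = t, so 0.58·t = 0.42×37.9.
t* = 0.42×37.9/0.58 = 27.44 s.

27.4 s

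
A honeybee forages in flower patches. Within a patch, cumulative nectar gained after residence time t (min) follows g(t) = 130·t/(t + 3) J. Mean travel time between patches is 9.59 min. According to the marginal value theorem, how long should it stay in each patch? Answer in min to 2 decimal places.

5.36 min

Optimal t* satisfies g'(t*) = g(t*)/(T + t*).
g'(t) = 130·3/(t + 3)². Setting 130·3/(t+3)² = 130t/[(t+3)(9.59+t)] gives 3(9.59+t) = t(t+3), so t² = 3×9.59 = 28.77.
t* = √28.77 = 5.364 min.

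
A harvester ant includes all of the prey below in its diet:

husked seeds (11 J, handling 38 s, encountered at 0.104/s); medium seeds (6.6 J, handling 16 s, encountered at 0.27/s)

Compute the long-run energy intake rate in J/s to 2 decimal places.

R = Σλ_iE_i / (1 + Σλ_ih_i)
Numerator: 0.104×11 + 0.27×6.6 = 2.926
Denominator: 1 + 0.104×38 + 0.27×16 = 9.272
R = 2.926/9.272 = 0.3156 J/s

0.32 J/s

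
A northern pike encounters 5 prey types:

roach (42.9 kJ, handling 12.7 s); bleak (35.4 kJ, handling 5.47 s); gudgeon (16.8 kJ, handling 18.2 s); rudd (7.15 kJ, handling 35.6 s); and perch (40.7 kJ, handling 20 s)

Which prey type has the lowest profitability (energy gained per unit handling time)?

Profitability E/h (kJ/s): roach = 42.9/12.7 = 3.38, bleak = 35.4/5.47 = 6.47, gudgeon = 16.8/18.2 = 0.923, rudd = 7.15/35.6 = 0.201, perch = 40.7/20 = 2.04.
Ranked: bleak > roach > perch > gudgeon > rudd.

rudd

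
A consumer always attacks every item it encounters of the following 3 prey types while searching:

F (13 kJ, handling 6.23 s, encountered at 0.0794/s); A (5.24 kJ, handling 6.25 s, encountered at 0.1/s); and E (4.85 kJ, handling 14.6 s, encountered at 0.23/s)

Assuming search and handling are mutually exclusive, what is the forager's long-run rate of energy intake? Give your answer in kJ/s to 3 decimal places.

0.488 kJ/s

R = (0.0794×13 + 0.1×5.24 + 0.23×4.85) / (1 + 0.0794×6.23 + 0.1×6.25 + 0.23×14.6) = 2.672/5.478 = 0.4877 kJ/s.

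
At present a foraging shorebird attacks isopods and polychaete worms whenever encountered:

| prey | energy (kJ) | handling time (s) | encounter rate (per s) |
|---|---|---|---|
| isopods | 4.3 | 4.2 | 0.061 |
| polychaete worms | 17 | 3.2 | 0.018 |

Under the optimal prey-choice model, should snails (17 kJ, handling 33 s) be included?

Current rate: (0.061×4.3 + 0.018×17)/(1 + 0.061×4.2 + 0.018×3.2) = 0.4326 kJ/s.
snails: E/h = 17/33 = 0.5152 kJ/s.
0.5152 > 0.4326, so adding snails raises the average — include it.

Yes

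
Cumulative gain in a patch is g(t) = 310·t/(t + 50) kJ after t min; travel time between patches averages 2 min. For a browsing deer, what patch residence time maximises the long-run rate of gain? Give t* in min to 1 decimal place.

By the marginal value theorem, leave when the instantaneous gain rate g'(t) equals the habitat-wide average g(t)/(T + t).
g'(t) = 310·50/(t + 50)². Setting 310·50/(t+50)² = 310t/[(t+50)(2+t)] gives 50(2+t) = t(t+50), so t² = 50×2 = 100.
t* = √100 = 10 min.

10.0 min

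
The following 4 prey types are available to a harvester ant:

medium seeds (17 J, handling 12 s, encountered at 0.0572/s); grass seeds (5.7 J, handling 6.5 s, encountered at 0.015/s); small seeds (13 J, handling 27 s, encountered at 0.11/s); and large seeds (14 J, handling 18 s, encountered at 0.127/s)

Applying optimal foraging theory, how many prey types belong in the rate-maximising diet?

3

E/h in descending order: medium seeds 1.42, grass seeds 0.877, large seeds 0.778, small seeds 0.481 J/s. The optimal diet is the largest prefix of this list for which every included type satisfies E_i/h_i > R on the types above it.
Rate on top 1: 0.5766. grass seeds: 0.877 > 0.5766 → include.
Rate on top 2: 0.593. large seeds: 0.778 > 0.593 → include.
Rate on top 3: 0.6968. small seeds: 0.481 < 0.6968 → exclude; stop.
Optimal diet: medium seeds, grass seeds, large seeds — 3 of 4 types.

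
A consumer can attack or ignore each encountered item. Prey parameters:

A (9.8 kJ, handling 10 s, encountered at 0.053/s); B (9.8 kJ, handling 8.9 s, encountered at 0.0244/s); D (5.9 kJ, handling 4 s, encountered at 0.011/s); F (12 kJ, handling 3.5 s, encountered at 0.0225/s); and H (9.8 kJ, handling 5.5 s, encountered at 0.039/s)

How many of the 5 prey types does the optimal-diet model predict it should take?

5

Rank by E/h (kJ/s): F 3.43, H 1.78, D 1.48, B 1.1, A 0.98. Include each in turn until the next type's E/h falls below the running intake rate.
Rate on top 1: 0.2503. H: 1.78 > 0.2503 → include.
Rate on top 2: 0.5043. D: 1.48 > 0.5043 → include.
Rate on top 3: 0.5362. B: 1.1 > 0.5362 → include.
Rate on top 4: 0.6152. A: 0.98 > 0.6152 → include.
Optimal diet: F, H, D, B, A — 5 of 5 types.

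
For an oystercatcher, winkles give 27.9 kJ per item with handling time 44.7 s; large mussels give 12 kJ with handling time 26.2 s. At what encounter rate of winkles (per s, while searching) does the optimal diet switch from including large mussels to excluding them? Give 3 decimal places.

0.062 per s

Drop large mussels once their profitability E₂/h₂ falls below the rate achievable on winkles alone: E₂/h₂ = λE₁/(1 + λh₁).
Solve for λ: λE₁h₂ = E₂(1 + λh₁) → λ(E₁h₂ − E₂h₁) = E₂ → λ = E₂/(E₁h₂ − E₂h₁).
λ = 12/(27.9×26.2 − 12×44.7) = 12/194.6 = 0.06167 per s.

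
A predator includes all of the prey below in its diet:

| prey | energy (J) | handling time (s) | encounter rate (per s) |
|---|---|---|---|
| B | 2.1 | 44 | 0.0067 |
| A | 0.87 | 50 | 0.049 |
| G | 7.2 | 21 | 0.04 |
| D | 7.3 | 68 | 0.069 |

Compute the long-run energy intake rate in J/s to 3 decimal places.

0.091 J/s

R = (0.0067×2.1 + 0.049×0.87 + 0.04×7.2 + 0.069×7.3) / (1 + 0.0067×44 + 0.049×50 + 0.04×21 + 0.069×68) = 0.8484/9.277 = 0.09145 J/s.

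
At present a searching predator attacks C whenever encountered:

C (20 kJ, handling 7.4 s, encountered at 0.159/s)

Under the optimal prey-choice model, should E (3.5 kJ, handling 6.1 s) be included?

On C alone, R = ΣλE/(1+Σλh) = 3.18/2.177 = 1.461 kJ/s.
E: E/h = 3.5/6.1 = 0.5738 kJ/s.
Since 0.5738 < R, time spent handling E is better spent searching.

No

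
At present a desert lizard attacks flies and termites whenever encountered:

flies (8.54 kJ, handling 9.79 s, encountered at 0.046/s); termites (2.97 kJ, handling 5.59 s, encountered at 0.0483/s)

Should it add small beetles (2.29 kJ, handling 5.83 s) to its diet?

Yes

On flies and termites alone, R = ΣλE/(1+Σλh) = 0.5363/1.72 = 0.3117 kJ/s.
Profitability of small beetles: 2.29/5.83 = 0.3928 kJ/s.
Since 0.3928 > R, including small beetles increases the long-run rate.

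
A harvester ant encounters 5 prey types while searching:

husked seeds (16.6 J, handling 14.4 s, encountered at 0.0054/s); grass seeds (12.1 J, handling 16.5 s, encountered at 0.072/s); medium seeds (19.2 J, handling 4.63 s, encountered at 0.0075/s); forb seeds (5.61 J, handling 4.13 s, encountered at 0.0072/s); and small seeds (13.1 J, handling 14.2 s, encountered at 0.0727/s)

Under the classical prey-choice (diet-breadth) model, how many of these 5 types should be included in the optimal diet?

5

E/h in descending order: medium seeds 4.15, forb seeds 1.36, husked seeds 1.15, small seeds 0.923, grass seeds 0.733 J/s. The optimal diet is the largest prefix of this list for which every included type satisfies E_i/h_i > R on the types above it.
Rate on top 1: 0.1392. forb seeds: 1.36 > 0.1392 → include.
Rate on top 2: 0.1732. husked seeds: 1.15 > 0.1732 → include.
Rate on top 3: 0.2399. small seeds: 0.923 > 0.2399 → include.
Rate on top 4: 0.564. grass seeds: 0.733 > 0.564 → include.
Optimal diet: medium seeds, forb seeds, husked seeds, small seeds, grass seeds — 5 of 5 types.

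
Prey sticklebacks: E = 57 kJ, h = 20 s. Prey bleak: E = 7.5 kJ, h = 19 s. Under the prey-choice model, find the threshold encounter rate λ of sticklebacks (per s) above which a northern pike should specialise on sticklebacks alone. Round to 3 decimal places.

Drop bleak once their profitability E₂/h₂ falls below the rate achievable on sticklebacks alone: E₂/h₂ = λE₁/(1 + λh₁).
Solve for λ: λE₁h₂ = E₂(1 + λh₁) → λ(E₁h₂ − E₂h₁) = E₂ → λ = E₂/(E₁h₂ − E₂h₁).
λ = 7.5/(57×19 − 7.5×20) = 7.5/933 = 0.008039 per s.

0.008 per s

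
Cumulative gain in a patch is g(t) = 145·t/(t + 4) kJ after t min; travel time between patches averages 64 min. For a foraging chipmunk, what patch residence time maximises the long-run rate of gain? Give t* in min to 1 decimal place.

16.0 min

Maximise g(t)/(T+t): set derivative to zero → g'(t)(T+t) = g(t).
g'(t) = 145·4/(t + 4)². Setting 145·4/(t+4)² = 145t/[(t+4)(64+t)] gives 4(64+t) = t(t+4), so t² = 4×64 = 256.
t* = √256 = 16 min.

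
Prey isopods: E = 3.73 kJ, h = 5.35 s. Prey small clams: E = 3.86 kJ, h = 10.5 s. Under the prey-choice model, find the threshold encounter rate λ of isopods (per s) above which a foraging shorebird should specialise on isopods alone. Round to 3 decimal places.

0.208 per s

At the threshold, the rate on isopods alone equals the profitability of small clams: λ·3.73/(1 + λ·5.35) = 3.86/10.5 = 0.3676.
Rearranging, λ(3.73 − 0.3676×5.35) = 0.3676, so λ = 0.3676/1.763 = 0.2085 per s.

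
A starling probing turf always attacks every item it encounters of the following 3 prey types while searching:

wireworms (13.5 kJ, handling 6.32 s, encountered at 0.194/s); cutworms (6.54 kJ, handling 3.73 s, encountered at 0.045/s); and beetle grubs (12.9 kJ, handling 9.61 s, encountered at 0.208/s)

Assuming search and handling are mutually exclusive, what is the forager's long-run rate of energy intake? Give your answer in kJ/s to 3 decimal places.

Energy encountered per unit search time: 0.194×13.5 + 0.045×6.54 + 0.208×12.9 = 5.596 kJ/s.
Handling time per unit search time: 0.194×6.32 + 0.045×3.73 + 0.208×9.61 = 3.393.
Rate = 5.596/(1 + 3.393) = 1.274 kJ/s.

1.274 kJ/s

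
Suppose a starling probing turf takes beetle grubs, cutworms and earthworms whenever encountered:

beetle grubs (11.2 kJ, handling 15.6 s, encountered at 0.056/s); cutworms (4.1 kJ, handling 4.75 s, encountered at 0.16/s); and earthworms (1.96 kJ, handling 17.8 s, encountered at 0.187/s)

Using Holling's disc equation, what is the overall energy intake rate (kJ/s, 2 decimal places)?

0.28 kJ/s

R = (0.056×11.2 + 0.16×4.1 + 0.187×1.96) / (1 + 0.056×15.6 + 0.16×4.75 + 0.187×17.8) = 1.65/5.962 = 0.2767 kJ/s.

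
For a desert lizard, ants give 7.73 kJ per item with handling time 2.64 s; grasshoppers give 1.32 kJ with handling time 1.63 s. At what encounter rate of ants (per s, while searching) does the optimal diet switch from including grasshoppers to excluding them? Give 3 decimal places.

At the threshold, the rate on ants alone equals the profitability of grasshoppers: λ·7.73/(1 + λ·2.64) = 1.32/1.63 = 0.8098.
Rearranging, λ(7.73 − 0.8098×2.64) = 0.8098, so λ = 0.8098/5.592 = 0.1448 per s.

0.145 per s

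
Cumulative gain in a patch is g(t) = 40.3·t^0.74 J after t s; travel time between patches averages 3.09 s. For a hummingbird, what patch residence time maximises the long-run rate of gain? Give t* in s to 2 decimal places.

Optimal t* satisfies g'(t*) = g(t*)/(T + t*).
g'(t) = 0.74·40.3·t^-0.26. Setting 0.74·40.3·t^-0.26 = 40.3·t^0.74/(3.09+t) gives 0.74(3.09+t) = t, so 0.26·t = 0.74×3.09.
t* = 0.74×3.09/0.26 = 8.795 s.

8.79 s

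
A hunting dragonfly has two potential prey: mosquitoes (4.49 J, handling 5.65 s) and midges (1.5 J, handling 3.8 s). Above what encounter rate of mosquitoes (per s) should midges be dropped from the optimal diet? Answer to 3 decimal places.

At the threshold, the rate on mosquitoes alone equals the profitability of midges: λ·4.49/(1 + λ·5.65) = 1.5/3.8 = 0.3947.
Rearranging, λ(4.49 − 0.3947×5.65) = 0.3947, so λ = 0.3947/2.26 = 0.1747 per s.

0.175 per s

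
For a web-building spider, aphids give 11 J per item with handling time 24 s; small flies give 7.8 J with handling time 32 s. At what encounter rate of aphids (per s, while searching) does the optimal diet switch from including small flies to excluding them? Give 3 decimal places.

Drop small flies once their profitability E₂/h₂ falls below the rate achievable on aphids alone: E₂/h₂ = λE₁/(1 + λh₁).
Solve for λ: λE₁h₂ = E₂(1 + λh₁) → λ(E₁h₂ − E₂h₁) = E₂ → λ = E₂/(E₁h₂ − E₂h₁).
λ = 7.8/(11×32 − 7.8×24) = 7.8/164.8 = 0.04733 per s.

0.047 per s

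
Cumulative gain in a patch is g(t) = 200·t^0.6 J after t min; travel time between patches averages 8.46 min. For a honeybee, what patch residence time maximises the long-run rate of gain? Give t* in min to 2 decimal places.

12.69 min

By the marginal value theorem, leave when the instantaneous gain rate g'(t) equals the habitat-wide average g(t)/(T + t).
g'(t) = 0.6·200·t^-0.4. Setting 0.6·200·t^-0.4 = 200·t^0.6/(8.46+t) gives 0.6(8.46+t) = t, so 0.40·t = 0.6×8.46.
t* = 0.6×8.46/0.40 = 12.69 min.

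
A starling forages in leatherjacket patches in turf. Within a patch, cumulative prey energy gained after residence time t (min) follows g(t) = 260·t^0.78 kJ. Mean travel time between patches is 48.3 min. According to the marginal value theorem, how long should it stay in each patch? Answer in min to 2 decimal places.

171.25 min

By the marginal value theorem, leave when the instantaneous gain rate g'(t) equals the habitat-wide average g(t)/(T + t).
g'(t) = 0.78·260·t^-0.22. Setting 0.78·260·t^-0.22 = 260·t^0.78/(48.3+t) gives 0.78(48.3+t) = t, so 0.22·t = 0.78×48.3.
t* = 0.78×48.3/0.22 = 171.2 min.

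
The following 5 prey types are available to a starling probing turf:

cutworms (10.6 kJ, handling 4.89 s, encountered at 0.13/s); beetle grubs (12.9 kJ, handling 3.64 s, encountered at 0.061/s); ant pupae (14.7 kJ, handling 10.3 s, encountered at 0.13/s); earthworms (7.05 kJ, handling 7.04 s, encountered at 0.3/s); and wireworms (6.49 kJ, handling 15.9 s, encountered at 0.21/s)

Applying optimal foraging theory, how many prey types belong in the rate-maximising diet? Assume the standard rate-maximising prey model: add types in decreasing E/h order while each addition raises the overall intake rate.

3

Rank by E/h (kJ/s): beetle grubs 3.54, cutworms 2.17, ant pupae 1.43, earthworms 1, wireworms 0.408. Include each in turn until the next type's E/h falls below the running intake rate.
Rate on top 1: 0.6439. cutworms: 2.17 > 0.6439 → include.
Rate on top 2: 1.165. ant pupae: 1.43 > 1.165 → include.
Rate on top 3: 1.275. earthworms: 1 < 1.275 → exclude; stop.
Optimal diet: beetle grubs, cutworms, ant pupae — 3 of 5 types.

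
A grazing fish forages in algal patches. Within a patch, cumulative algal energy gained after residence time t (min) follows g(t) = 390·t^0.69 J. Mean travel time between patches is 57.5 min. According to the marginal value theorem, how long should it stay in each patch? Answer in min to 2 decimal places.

127.98 min

Optimal t* satisfies g'(t*) = g(t*)/(T + t*).
g'(t) = 0.69·390·t^-0.31. Setting 0.69·390·t^-0.31 = 390·t^0.69/(57.5+t) gives 0.69(57.5+t) = t, so 0.31·t = 0.69×57.5.
t* = 0.69×57.5/0.31 = 128 min.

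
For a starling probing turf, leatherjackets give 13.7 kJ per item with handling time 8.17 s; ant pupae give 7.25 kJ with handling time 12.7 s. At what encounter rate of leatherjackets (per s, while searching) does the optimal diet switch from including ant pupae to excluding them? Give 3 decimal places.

Drop ant pupae once their profitability E₂/h₂ falls below the rate achievable on leatherjackets alone: E₂/h₂ = λE₁/(1 + λh₁).
Solve for λ: λE₁h₂ = E₂(1 + λh₁) → λ(E₁h₂ − E₂h₁) = E₂ → λ = E₂/(E₁h₂ − E₂h₁).
λ = 7.25/(13.7×12.7 − 7.25×8.17) = 7.25/114.8 = 0.06318 per s.

0.063 per s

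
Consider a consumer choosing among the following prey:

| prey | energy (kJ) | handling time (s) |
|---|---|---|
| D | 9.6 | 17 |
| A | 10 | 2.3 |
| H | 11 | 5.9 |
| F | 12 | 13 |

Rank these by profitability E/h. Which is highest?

In descending order of E/h:
A: 10/2.3 = 4.35 kJ/s
H: 11/5.9 = 1.86 kJ/s
F: 12/13 = 0.923 kJ/s
D: 9.6/17 = 0.565 kJ/s

A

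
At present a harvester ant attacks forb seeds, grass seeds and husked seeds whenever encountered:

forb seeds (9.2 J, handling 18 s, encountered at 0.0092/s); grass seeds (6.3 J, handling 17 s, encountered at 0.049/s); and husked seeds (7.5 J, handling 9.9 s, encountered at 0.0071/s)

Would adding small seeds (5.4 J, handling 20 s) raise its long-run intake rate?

Current rate: (0.0092×9.2 + 0.049×6.3 + 0.0071×7.5)/(1 + 0.0092×18 + 0.049×17 + 0.0071×9.9) = 0.2159 J/s.
Profitability of small seeds: 5.4/20 = 0.27 J/s.
Since 0.27 > R, including small seeds increases the long-run rate.

Yes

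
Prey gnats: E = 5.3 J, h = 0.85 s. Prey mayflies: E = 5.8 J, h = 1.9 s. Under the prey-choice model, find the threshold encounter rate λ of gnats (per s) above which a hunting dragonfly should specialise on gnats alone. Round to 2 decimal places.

1.13 per s

At the threshold, the rate on gnats alone equals the profitability of mayflies: λ·5.3/(1 + λ·0.85) = 5.8/1.9 = 3.053.
Rearranging, λ(5.3 − 3.053×0.85) = 3.053, so λ = 3.053/2.705 = 1.128 per s.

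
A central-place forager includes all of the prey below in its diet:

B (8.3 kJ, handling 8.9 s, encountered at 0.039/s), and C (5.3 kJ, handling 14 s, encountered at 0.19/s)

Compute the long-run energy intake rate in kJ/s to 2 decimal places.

Energy encountered per unit search time: 0.039×8.3 + 0.19×5.3 = 1.331 kJ/s.
Handling time per unit search time: 0.039×8.9 + 0.19×14 = 3.007.
Rate = 1.331/(1 + 3.007) = 0.3321 kJ/s.

0.33 kJ/s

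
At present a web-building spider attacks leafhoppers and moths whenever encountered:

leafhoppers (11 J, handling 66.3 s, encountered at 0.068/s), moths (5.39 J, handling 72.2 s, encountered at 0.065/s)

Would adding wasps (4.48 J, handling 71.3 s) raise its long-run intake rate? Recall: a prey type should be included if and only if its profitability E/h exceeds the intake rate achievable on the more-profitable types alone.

No

Intake rate on the current diet: R = (0.068×11 + 0.065×5.39) / (1 + 0.068×66.3 + 0.065×72.2) = 1.098/10.2 = 0.1077 J/s.
Profitability of wasps: 4.48/71.3 = 0.06283 J/s.
0.06283 < 0.1077, so adding wasps would lower the average — exclude it.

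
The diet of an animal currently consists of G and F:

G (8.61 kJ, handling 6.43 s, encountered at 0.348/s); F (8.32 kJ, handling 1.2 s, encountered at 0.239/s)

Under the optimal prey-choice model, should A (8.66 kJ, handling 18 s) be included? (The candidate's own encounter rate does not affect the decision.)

No

On G and F alone, R = ΣλE/(1+Σλh) = 4.985/3.524 = 1.414 kJ/s.
A: E/h = 8.66/18 = 0.4811 kJ/s.
Since 0.4811 < R, time spent handling A is better spent searching.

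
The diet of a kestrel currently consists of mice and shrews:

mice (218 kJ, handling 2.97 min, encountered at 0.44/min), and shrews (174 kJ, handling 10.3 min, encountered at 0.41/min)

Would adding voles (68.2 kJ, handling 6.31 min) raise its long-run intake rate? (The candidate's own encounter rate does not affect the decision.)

Intake rate on the current diet: R = (0.44×218 + 0.41×174) / (1 + 0.44×2.97 + 0.41×10.3) = 167.3/6.53 = 25.61 kJ/min.
voles: E/h = 68.2/6.31 = 10.81 kJ/min.
Since 10.81 < R, time spent handling voles is better spent searching.

No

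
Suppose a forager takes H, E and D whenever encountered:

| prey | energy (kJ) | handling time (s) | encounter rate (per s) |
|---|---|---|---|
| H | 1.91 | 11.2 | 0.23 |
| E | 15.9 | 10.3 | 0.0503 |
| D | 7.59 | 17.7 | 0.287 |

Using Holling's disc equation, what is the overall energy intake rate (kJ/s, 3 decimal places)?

0.373 kJ/s

R = Σλ_iE_i / (1 + Σλ_ih_i)
Numerator: 0.23×1.91 + 0.0503×15.9 + 0.287×7.59 = 3.417
Denominator: 1 + 0.23×11.2 + 0.0503×10.3 + 0.287×17.7 = 9.174
R = 3.417/9.174 = 0.3725 kJ/s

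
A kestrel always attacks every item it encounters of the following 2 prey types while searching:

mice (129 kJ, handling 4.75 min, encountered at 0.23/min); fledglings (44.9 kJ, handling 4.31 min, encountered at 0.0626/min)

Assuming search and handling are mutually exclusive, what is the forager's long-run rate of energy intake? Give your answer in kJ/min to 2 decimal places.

13.75 kJ/min

R = Σλ_iE_i / (1 + Σλ_ih_i)
Numerator: 0.23×129 + 0.0626×44.9 = 32.48
Denominator: 1 + 0.23×4.75 + 0.0626×4.31 = 2.362
R = 32.48/2.362 = 13.75 kJ/min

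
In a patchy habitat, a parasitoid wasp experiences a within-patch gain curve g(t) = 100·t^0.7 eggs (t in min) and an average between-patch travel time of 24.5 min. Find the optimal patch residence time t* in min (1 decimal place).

57.2 min

Maximise g(t)/(T+t): set derivative to zero → g'(t)(T+t) = g(t).
g'(t) = 0.7·100·t^-0.3. Setting 0.7·100·t^-0.3 = 100·t^0.7/(24.5+t) gives 0.7(24.5+t) = t, so 0.30·t = 0.7×24.5.
t* = 0.7×24.5/0.30 = 57.17 min.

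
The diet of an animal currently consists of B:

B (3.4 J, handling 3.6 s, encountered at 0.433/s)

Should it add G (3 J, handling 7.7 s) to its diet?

Current rate: (0.433×3.4)/(1 + 0.433×3.6) = 0.5753 J/s.
Profitability of G: 3/7.7 = 0.3896 J/s.
Since 0.3896 < R, time spent handling G is better spent searching.

No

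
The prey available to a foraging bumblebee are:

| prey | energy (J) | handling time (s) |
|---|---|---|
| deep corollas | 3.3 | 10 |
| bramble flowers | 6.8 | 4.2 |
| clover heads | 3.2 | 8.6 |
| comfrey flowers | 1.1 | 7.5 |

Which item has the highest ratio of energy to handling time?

Profitability E/h (J/s): deep corollas = 3.3/10 = 0.33, bramble flowers = 6.8/4.2 = 1.62, clover heads = 3.2/8.6 = 0.372, comfrey flowers = 1.1/7.5 = 0.147.
Ranked: bramble flowers > clover heads > deep corollas > comfrey flowers.

bramble flowers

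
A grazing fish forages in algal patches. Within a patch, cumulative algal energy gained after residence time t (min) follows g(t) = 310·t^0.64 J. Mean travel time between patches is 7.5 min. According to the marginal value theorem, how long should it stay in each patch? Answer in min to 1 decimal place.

Optimal t* satisfies g'(t*) = g(t*)/(T + t*).
g'(t) = 0.64·310·t^-0.36. Setting 0.64·310·t^-0.36 = 310·t^0.64/(7.5+t) gives 0.64(7.5+t) = t, so 0.36·t = 0.64×7.5.
t* = 0.64×7.5/0.36 = 13.33 min.

13.3 min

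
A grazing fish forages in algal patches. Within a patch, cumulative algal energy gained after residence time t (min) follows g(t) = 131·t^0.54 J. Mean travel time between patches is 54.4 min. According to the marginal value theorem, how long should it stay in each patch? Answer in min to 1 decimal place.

By the marginal value theorem, leave when the instantaneous gain rate g'(t) equals the habitat-wide average g(t)/(T + t).
g'(t) = 0.54·131·t^-0.46. Setting 0.54·131·t^-0.46 = 131·t^0.54/(54.4+t) gives 0.54(54.4+t) = t, so 0.46·t = 0.54×54.4.
t* = 0.54×54.4/0.46 = 63.86 min.

63.9 min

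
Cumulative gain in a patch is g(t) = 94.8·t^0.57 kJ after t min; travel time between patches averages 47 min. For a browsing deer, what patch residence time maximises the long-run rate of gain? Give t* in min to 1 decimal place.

62.3 min

Optimal t* satisfies g'(t*) = g(t*)/(T + t*).
g'(t) = 0.57·94.8·t^-0.43. Setting 0.57·94.8·t^-0.43 = 94.8·t^0.57/(47+t) gives 0.57(47+t) = t, so 0.43·t = 0.57×47.
t* = 0.57×47/0.43 = 62.3 min.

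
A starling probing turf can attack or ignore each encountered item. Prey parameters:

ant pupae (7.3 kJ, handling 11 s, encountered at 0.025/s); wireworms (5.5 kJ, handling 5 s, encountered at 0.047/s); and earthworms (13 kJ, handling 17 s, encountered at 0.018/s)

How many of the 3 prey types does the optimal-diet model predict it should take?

3

Profitabilities (E/h, kJ/s): wireworms 1.1, earthworms 0.765, ant pupae 0.664. Add prey in this order while the next type's profitability exceeds the intake rate on those already taken.
Rate on top 1: 0.2093. earthworms: 0.765 > 0.2093 → include.
Rate on top 2: 0.3196. ant pupae: 0.664 > 0.3196 → include.
Optimal diet: wireworms, earthworms, ant pupae — 3 of 3 types.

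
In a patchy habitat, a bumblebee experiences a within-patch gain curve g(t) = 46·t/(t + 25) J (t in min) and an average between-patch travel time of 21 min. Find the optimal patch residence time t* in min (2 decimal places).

Maximise g(t)/(T+t): set derivative to zero → g'(t)(T+t) = g(t).
g'(t) = 46·25/(t + 25)². Setting 46·25/(t+25)² = 46t/[(t+25)(21+t)] gives 25(21+t) = t(t+25), so t² = 25×21 = 525.
t* = √525 = 22.91 min.

22.91 min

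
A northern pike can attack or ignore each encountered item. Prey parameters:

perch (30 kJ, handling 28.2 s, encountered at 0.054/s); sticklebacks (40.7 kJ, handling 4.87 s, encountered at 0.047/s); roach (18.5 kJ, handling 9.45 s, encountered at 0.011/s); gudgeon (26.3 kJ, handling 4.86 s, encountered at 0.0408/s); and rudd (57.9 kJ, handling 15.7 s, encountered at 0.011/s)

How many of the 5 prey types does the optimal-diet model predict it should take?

Profitabilities (E/h, kJ/s): sticklebacks 8.36, gudgeon 5.41, rudd 3.69, roach 1.96, perch 1.06. Add prey in this order while the next type's profitability exceeds the intake rate on those already taken.
Rate on top 1: 1.557. gudgeon: 5.41 > 1.557 → include.
Rate on top 2: 2.092. rudd: 3.69 > 2.092 → include.
Rate on top 3: 2.264. roach: 1.96 < 2.264 → exclude; stop.
Optimal diet: sticklebacks, gudgeon, rudd — 3 of 5 types.

3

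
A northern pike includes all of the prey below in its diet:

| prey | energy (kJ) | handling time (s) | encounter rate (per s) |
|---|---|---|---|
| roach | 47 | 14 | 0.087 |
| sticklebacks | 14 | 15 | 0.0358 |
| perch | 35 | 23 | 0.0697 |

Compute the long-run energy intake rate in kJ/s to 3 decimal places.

1.613 kJ/s

Energy encountered per unit search time: 0.087×47 + 0.0358×14 + 0.0697×35 = 7.03 kJ/s.
Handling time per unit search time: 0.087×14 + 0.0358×15 + 0.0697×23 = 3.358.
Rate = 7.03/(1 + 3.358) = 1.613 kJ/s.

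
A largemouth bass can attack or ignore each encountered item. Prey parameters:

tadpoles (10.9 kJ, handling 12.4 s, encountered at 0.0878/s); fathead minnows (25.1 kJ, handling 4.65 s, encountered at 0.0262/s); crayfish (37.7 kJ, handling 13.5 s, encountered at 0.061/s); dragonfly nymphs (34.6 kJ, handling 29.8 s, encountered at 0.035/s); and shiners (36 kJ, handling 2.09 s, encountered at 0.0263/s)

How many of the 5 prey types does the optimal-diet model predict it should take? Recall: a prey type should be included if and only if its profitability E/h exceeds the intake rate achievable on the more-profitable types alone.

3

Rank by E/h (kJ/s): shiners 17.2, fathead minnows 5.4, crayfish 2.79, dragonfly nymphs 1.16, tadpoles 0.879. Include each in turn until the next type's E/h falls below the running intake rate.
Rate on top 1: 0.8975. fathead minnows: 5.4 > 0.8975 → include.
Rate on top 2: 1.363. crayfish: 2.79 > 1.363 → include.
Rate on top 3: 1.952. dragonfly nymphs: 1.16 < 1.952 → exclude; stop.
Optimal diet: shiners, fathead minnows, crayfish — 3 of 5 types.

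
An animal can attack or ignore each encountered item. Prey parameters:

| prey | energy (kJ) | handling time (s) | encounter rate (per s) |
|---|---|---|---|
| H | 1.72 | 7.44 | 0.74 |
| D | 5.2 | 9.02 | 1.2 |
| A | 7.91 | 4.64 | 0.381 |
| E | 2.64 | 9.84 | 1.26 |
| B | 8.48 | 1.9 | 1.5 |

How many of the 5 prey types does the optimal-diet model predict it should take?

1

Profitabilities (E/h, kJ/s): B 4.46, A 1.7, D 0.576, E 0.268, H 0.231. Add prey in this order while the next type's profitability exceeds the intake rate on those already taken.
Rate on top 1: 3.304. A: 1.7 < 3.304 → exclude; stop.
Optimal diet: B — 1 of 5 types.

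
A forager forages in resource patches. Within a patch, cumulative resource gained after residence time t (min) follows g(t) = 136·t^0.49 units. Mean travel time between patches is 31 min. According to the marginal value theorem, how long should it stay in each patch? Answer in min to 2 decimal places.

29.78 min

Maximise g(t)/(T+t): set derivative to zero → g'(t)(T+t) = g(t).
g'(t) = 0.49·136·t^-0.51. Setting 0.49·136·t^-0.51 = 136·t^0.49/(31+t) gives 0.49(31+t) = t, so 0.51·t = 0.49×31.
t* = 0.49×31/0.51 = 29.78 min.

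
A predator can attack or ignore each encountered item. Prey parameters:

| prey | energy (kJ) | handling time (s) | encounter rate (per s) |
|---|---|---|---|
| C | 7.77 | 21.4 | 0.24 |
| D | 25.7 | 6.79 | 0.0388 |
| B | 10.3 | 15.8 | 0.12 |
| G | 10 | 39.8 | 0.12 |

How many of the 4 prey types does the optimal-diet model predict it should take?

1

E/h in descending order: D 3.78, B 0.652, C 0.363, G 0.251 kJ/s. The optimal diet is the largest prefix of this list for which every included type satisfies E_i/h_i > R on the types above it.
Rate on top 1: 0.7892. B: 0.652 < 0.7892 → exclude; stop.
Optimal diet: D — 1 of 4 types.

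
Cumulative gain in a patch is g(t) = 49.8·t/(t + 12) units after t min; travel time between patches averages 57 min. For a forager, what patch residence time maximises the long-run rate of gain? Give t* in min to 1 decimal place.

Maximise g(t)/(T+t): set derivative to zero → g'(t)(T+t) = g(t).
g'(t) = 49.8·12/(t + 12)². Setting 49.8·12/(t+12)² = 49.8t/[(t+12)(57+t)] gives 12(57+t) = t(t+12), so t² = 12×57 = 684.
t* = √684 = 26.15 min.

26.2 min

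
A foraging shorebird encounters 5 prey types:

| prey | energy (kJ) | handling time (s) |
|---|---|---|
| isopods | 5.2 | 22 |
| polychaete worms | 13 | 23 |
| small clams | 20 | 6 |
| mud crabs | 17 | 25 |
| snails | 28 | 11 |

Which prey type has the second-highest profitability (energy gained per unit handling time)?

snails

In descending order of E/h:
small clams: 20/6 = 3.33 kJ/s
snails: 28/11 = 2.55 kJ/s
mud crabs: 17/25 = 0.68 kJ/s
polychaete worms: 13/23 = 0.565 kJ/s
isopods: 5.2/22 = 0.236 kJ/s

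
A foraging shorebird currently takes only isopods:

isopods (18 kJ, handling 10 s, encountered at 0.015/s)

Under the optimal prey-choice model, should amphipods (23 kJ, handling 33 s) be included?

Intake rate on the current diet: R = (0.015×18) / (1 + 0.015×10) = 0.27/1.15 = 0.2348 kJ/s.
Profitability of amphipods: 23/33 = 0.697 kJ/s.
Since 0.697 > R, including amphipods increases the long-run rate.

Yes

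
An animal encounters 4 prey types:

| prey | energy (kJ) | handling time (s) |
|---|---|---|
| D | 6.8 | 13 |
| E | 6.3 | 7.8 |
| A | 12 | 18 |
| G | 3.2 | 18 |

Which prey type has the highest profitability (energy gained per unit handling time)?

E

In descending order of E/h:
E: 6.3/7.8 = 0.808 kJ/s
A: 12/18 = 0.667 kJ/s
D: 6.8/13 = 0.523 kJ/s
G: 3.2/18 = 0.178 kJ/s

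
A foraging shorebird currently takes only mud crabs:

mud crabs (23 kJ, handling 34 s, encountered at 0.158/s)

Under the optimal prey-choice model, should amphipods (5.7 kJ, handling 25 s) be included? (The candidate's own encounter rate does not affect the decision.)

No

On mud crabs alone, R = ΣλE/(1+Σλh) = 3.634/6.372 = 0.5703 kJ/s.
Profitability of amphipods: 5.7/25 = 0.228 kJ/s.
0.228 < 0.5703, so adding amphipods would lower the average — exclude it.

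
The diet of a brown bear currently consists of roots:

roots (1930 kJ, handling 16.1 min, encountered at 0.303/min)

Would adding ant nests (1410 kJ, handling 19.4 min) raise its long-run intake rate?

No

Intake rate on the current diet: R = (0.303×1930) / (1 + 0.303×16.1) = 584.8/5.878 = 99.48 kJ/min.
ant nests: E/h = 1410/19.4 = 72.68 kJ/min.
Since 72.68 < R, time spent handling ant nests is better spent searching.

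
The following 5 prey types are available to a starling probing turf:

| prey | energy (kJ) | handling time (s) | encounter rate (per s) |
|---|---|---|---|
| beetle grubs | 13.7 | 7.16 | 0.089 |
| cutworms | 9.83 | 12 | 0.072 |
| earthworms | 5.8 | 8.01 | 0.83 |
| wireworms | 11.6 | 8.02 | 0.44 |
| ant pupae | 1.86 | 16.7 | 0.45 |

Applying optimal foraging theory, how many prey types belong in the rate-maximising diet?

Profitabilities (E/h, kJ/s): beetle grubs 1.91, wireworms 1.45, cutworms 0.819, earthworms 0.724, ant pupae 0.111. Add prey in this order while the next type's profitability exceeds the intake rate on those already taken.
Rate on top 1: 0.7447. wireworms: 1.45 > 0.7447 → include.
Rate on top 2: 1.224. cutworms: 0.819 < 1.224 → exclude; stop.
Optimal diet: beetle grubs, wireworms — 2 of 5 types.

2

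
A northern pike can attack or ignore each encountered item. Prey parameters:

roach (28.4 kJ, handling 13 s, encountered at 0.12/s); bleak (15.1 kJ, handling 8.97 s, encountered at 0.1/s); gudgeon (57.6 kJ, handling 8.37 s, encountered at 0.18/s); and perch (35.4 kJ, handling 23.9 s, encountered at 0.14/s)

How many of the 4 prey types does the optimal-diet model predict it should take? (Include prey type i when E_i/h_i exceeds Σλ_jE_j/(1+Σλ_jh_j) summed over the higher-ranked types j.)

1

E/h in descending order: gudgeon 6.88, roach 2.18, bleak 1.68, perch 1.48 kJ/s. The optimal diet is the largest prefix of this list for which every included type satisfies E_i/h_i > R on the types above it.
Rate on top 1: 4.136. roach: 2.18 < 4.136 → exclude; stop.
Optimal diet: gudgeon — 1 of 4 types.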